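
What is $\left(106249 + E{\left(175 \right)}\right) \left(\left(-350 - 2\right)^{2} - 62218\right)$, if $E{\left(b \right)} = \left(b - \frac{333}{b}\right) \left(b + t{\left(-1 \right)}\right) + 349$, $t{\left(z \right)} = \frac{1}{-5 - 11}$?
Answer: $\frac{2955235214961}{350} \approx 8.4435 \cdot 10^{9}$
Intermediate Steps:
$t{\left(z \right)} = - \frac{1}{16}$ ($t{\left(z \right)} = \frac{1}{-16} = - \frac{1}{16}$)
$E{\left(b \right)} = 349 + \left(- \frac{1}{16} + b\right) \left(b - \frac{333}{b}\right)$ ($E{\left(b \right)} = \left(b - \frac{333}{b}\right) \left(b - \frac{1}{16}\right) + 349 = \left(b - \frac{333}{b}\right) \left(- \frac{1}{16} + b\right) + 349 = \left(- \frac{1}{16} + b\right) \left(b - \frac{333}{b}\right) + 349 = 349 + \left(- \frac{1}{16} + b\right) \left(b - \frac{333}{b}\right)$)
$\left(106249 + E{\left(175 \right)}\right) \left(\left(-350 - 2\right)^{2} - 62218\right) = \left(106249 + \left(16 + 175^{2} - \frac{175}{16} + \frac{333}{16 \cdot 175}\right)\right) \left(\left(-350 - 2\right)^{2} - 62218\right) = \left(106249 + \left(16 + 30625 - \frac{175}{16} + \frac{333}{16} \cdot \frac{1}{175}\right)\right) \left(\left(-352\right)^{2} - 62218\right) = \left(106249 + \left(16 + 30625 - \frac{175}{16} + \frac{333}{2800}\right)\right) \left(123904 - 62218\right) = \left(106249 + \frac{21441127}{700}\right) 61686 = \frac{95815427}{700} \cdot 61686 = \frac{2955235214961}{350}$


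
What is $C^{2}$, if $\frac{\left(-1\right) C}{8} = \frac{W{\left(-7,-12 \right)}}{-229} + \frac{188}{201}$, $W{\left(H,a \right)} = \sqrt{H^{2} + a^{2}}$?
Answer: $\frac{119121414208}{2118668841} - \frac{24064 \sqrt{193}}{46029} \approx 48.962$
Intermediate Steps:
$C = - \frac{1504}{201} + \frac{8 \sqrt{193}}{229}$ ($C = - 8 \left(\frac{\sqrt{\left(-7\right)^{2} + \left(-12\right)^{2}}}{-229} + \frac{188}{201}\right) = - 8 \left(\sqrt{49 + 144} \left(- \frac{1}{229}\right) + 188 \cdot \frac{1}{201}\right) = - 8 \left(\sqrt{193} \left(- \frac{1}{229}\right) + \frac{188}{201}\right) = - 8 \left(- \frac{\sqrt{193}}{229} + \frac{188}{201}\right) = - 8 \left(\frac{188}{201} - \frac{\sqrt{193}}{229}\right) = - \frac{1504}{201} + \frac{8 \sqrt{193}}{229} \approx -6.9973$)
$C^{2} = \left(- \frac{1504}{201} + \frac{8 \sqrt{193}}{229}\right)^{2}$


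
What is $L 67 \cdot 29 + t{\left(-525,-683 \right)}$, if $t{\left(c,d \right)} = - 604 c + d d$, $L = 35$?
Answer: $851594$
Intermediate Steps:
$t{\left(c,d \right)} = d^{2} - 604 c$ ($t{\left(c,d \right)} = - 604 c + d^{2} = d^{2} - 604 c$)
$L 67 \cdot 29 + t{\left(-525,-683 \right)} = 35 \cdot 67 \cdot 29 - \left(-317100 - \left(-683\right)^{2}\right) = 2345 \cdot 29 + \left(466489 + 317100\right) = 68005 + 783589 = 851594$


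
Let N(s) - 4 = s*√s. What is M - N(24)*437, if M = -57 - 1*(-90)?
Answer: -1715 - 20976*√6 ≈ -53096.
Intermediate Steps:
N(s) = 4 + s^(3/2) (N(s) = 4 + s*√s = 4 + s^(3/2))
M = 33 (M = -57 + 90 = 33)
M - N(24)*437 = 33 - (4 + 24^(3/2))*437 = 33 - (4 + 48*√6)*437 = 33 + (-4 - 48*√6)*437 = 33 + (-1748 - 20976*√6) = -1715 - 20976*√6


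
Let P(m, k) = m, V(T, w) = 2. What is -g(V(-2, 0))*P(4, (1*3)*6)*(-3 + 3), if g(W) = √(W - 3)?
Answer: 0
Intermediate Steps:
g(W) = √(-3 + W)
-g(V(-2, 0))*P(4, (1*3)*6)*(-3 + 3) = -√(-3 + 2)*4*(-3 + 3) = -√(-1)*4*0 = -I*4*0 = -4*I*0 = -1*0 = 0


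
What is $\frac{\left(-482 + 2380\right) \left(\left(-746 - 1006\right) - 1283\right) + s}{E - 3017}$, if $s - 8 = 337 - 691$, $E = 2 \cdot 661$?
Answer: $\frac{5760776}{1695} \approx 3398.7$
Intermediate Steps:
$E = 1322$
$s = -346$ ($s = 8 + \left(337 - 691\right) = 8 - 354 = -346$)
$\frac{\left(-482 + 2380\right) \left(\left(-746 - 1006\right) - 1283\right) + s}{E - 3017} = \frac{\left(-482 + 2380\right) \left(\left(-746 - 1006\right) - 1283\right) - 346}{1322 - 3017} = \frac{1898 \left(-1752 - 1283\right) - 346}{-1695} = \left(1898 \left(-3035\right) - 346\right) \left(- \frac{1}{1695}\right) = \left(-5760430 - 346\right) \left(- \frac{1}{1695}\right) = \left(-5760776\right) \left(- \frac{1}{1695}\right) = \frac{5760776}{1695}$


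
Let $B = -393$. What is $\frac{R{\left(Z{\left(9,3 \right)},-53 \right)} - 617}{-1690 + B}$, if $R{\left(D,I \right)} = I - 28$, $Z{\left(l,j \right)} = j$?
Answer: $\frac{698}{2083} \approx 0.33509$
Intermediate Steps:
$R{\left(D,I \right)} = -28 + I$ ($R{\left(D,I \right)} = I - 28 = -28 + I$)
$\frac{R{\left(Z{\left(9,3 \right)},-53 \right)} - 617}{-1690 + B} = \frac{\left(-28 - 53\right) - 617}{-1690 - 393} = \frac{-81 - 617}{-2083} = \left(-698\right) \left(- \frac{1}{2083}\right) = \frac{698}{2083}$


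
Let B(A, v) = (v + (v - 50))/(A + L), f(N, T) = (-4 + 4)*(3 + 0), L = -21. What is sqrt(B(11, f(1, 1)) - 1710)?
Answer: I*sqrt(1705) ≈ 41.292*I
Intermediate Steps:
f(N, T) = 0 (f(N, T) = 0*3 = 0)
B(A, v) = (-50 + 2*v)/(-21 + A) (B(A, v) = (v + (v - 50))/(A - 21) = (v + (-50 + v))/(-21 + A) = (-50 + 2*v)/(-21 + A))
sqrt(B(11, f(1, 1)) - 1710) = sqrt(2*(-25 + 0)/(-21 + 11) - 1710) = sqrt(2*(-25)/(-10) - 1710) = sqrt(2*(-1/10)*(-25) - 1710) = sqrt(5 - 1710) = sqrt(-1705) = I*sqrt(1705)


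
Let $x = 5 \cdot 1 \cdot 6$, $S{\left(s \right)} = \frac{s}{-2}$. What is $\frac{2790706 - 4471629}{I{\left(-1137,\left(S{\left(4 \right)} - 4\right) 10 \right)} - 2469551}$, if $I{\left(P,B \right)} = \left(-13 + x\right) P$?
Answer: $\frac{1680923}{2488880} \approx 0.67537$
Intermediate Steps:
$S{\left(s \right)} = - \frac{s}{2}$ ($S{\left(s \right)} = s \left(- \frac{1}{2}\right) = - \frac{s}{2}$)
$x = 30$ ($x = 5 \cdot 6 = 30$)
$I{\left(P,B \right)} = 17 P$ ($I{\left(P,B \right)} = \left(-13 + 30\right) P = 17 P$)
$\frac{2790706 - 4471629}{I{\left(-1137,\left(S{\left(4 \right)} - 4\right) 10 \right)} - 2469551} = \frac{2790706 - 4471629}{17 \left(-1137\right) - 2469551} = - \frac{1680923}{-19329 - 2469551} = - \frac{1680923}{-2488880} = \left(-1680923\right) \left(- \frac{1}{2488880}\right) = \frac{1680923}{2488880}$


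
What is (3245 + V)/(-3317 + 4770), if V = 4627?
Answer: 7872/1453 ≈ 5.4178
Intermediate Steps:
(3245 + V)/(-3317 + 4770) = (3245 + 4627)/(-3317 + 4770) = 7872/1453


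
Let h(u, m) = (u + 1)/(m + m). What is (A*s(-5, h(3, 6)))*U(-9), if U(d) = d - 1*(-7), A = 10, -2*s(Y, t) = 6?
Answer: 60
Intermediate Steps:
h(u, m) = (1 + u)/(2*m) (h(u, m) = (1 + u)/((2*m)) = (1 + u)*(1/(2*m)) = (1 + u)/(2*m))
s(Y, t) = -3 (s(Y, t) = -½*6 = -3)
U(d) = 7 + d (U(d) = d + 7 = 7 + d)
(A*s(-5, h(3, 6)))*U(-9) = (10*(-3))*(7 - 9) = -30*(-2) = 60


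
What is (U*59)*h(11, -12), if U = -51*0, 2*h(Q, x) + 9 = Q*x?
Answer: 0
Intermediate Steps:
h(Q, x) = -9/2 + Q*x/2 (h(Q, x) = -9/2 + (Q*x)/2 = -9/2 + Q*x/2)
U = 0
(U*59)*h(11, -12) = (0*59)*(-9/2 + (½)*11*(-12)) = 0*(-9/2 - 66) = 0*(-141/2) = 0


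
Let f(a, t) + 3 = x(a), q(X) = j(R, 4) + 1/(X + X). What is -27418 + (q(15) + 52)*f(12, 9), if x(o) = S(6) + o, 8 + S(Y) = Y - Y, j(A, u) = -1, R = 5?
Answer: -821009/30 ≈ -27367.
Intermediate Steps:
S(Y) = -8 (S(Y) = -8 + (Y - Y) = -8 + 0 = -8)
x(o) = -8 + o
q(X) = -1 + 1/(2*X) (q(X) = -1 + 1/(X + X) = -1 + 1/(2*X))
f(a, t) = -11 + a (f(a, t) = -3 + (-8 + a) = -11 + a)
-27418 + (q(15) + 52)*f(12, 9) = -27418 + ((1/2 - 1*15)/15 + 52)*(-11 + 12) = -27418 + ((1/2 - 15)/15 + 52)*1 = -27418 + ((1/15)*(-29/2) + 52)*1 = -27418 + (-29/30 + 52)*1 = -27418 + (1531/30)*1 = -27418 + 1531/30 = -821009/30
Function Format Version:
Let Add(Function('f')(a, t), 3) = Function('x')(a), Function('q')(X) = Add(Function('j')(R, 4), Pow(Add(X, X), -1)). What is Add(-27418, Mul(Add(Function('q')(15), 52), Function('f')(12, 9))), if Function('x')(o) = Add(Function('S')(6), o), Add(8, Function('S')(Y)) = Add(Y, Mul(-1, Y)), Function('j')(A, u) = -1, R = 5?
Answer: Rational(-821009, 30) ≈ -27367.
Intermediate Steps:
Function('S')(Y) = -8 (Function('S')(Y) = Add(-8, Add(Y, Mul(-1, Y))) = Add(-8, 0) = -8)
Function('x')(o) = Add(-8, o)
Function('q')(X) = Add(-1, Mul(Rational(1, 2), Pow(X, -1))) (Function('q')(X) = Add(-1, Pow(Add(X, X), -1)) = Add(-1, Pow(Mul(2, X), -1)) = Add(-1, Mul(Rational(1, 2), Pow(X, -1))))
Function('f')(a, t) = Add(-11, a) (Function('f')(a, t) = Add(-3, Add(-8, a)) = Add(-11, a))
Add(-27418, Mul(Add(Function('q')(15), 52), Function('f')(12, 9))) = Add(-27418, Mul(Add(Mul(Pow(15, -1), Add(Rational(1, 2), Mul(-1, 15))), 52), Add(-11, 12))) = Add(-27418, Mul(Add(Mul(Rational(1, 15), Add(Rational(1, 2), -15)), 52), 1)) = Add(-27418, Mul(Add(Mul(Rational(1, 15), Rational(-29, 2)), 52), 1)) = Add(-27418, Mul(Add(Rational(-29, 30), 52), 1)) = Add(-27418, Mul(Rational(1531, 30), 1)) = Add(-27418, Rational(1531, 30)) = Rational(-821009, 30)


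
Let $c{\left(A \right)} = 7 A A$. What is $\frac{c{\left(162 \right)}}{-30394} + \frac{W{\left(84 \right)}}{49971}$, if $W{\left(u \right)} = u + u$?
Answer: $- \frac{218451578}{36162347} \approx -6.0409$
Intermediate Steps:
$c{\left(A \right)} = 7 A^{2}$
$W{\left(u \right)} = 2 u$
$\frac{c{\left(162 \right)}}{-30394} + \frac{W{\left(84 \right)}}{49971} = \frac{7 \cdot 162^{2}}{-30394} + \frac{2 \cdot 84}{49971} = 7 \cdot 26244 \left(- \frac{1}{30394}\right) + 168 \cdot \frac{1}{49971} = 183708 \left(- \frac{1}{30394}\right) + \frac{56}{16657} = - \frac{13122}{2171} + \frac{56}{16657} = - \frac{218451578}{36162347}$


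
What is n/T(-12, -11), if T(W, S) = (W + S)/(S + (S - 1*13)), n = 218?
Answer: 7630/23 ≈ 331.74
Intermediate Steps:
T(W, S) = (S + W)/(-13 + 2*S) (T(W, S) = (S + W)/(S + (S - 13)) = (S + W)/(S + (-13 + S)) = (S + W)/(-13 + 2*S))
n/T(-12, -11) = 218/(((-11 - 12)/(-13 + 2*(-11)))) = 218/((-23/(-13 - 22))) = 218/((-23/(-35))) = 218/((-1/35*(-23))) = 218/(23/35) = 218*(35/23) = 7630/23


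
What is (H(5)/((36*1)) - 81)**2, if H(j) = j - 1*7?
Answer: 2128681/324 ≈ 6570.0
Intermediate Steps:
H(j) = -7 + j (H(j) = j - 7 = -7 + j)
(H(5)/((36*1)) - 81)**2 = ((-7 + 5)/((36*1)) - 81)**2 = (-2/36 - 81)**2 = (-2*1/36 - 81)**2 = (-1/18 - 81)**2 = (-1459/18)**2 = 2128681/324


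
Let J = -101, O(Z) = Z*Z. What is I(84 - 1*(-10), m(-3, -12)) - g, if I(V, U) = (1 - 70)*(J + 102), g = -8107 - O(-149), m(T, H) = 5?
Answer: 30239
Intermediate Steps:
O(Z) = Z²
g = -30308 (g = -8107 - 1*(-149)² = -8107 - 1*22201 = -8107 - 22201 = -30308)
I(V, U) = -69 (I(V, U) = (1 - 70)*(-101 + 102) = -69*1 = -69)
I(84 - 1*(-10), m(-3, -12)) - g = -69 - 1*(-30308) = -69 + 30308 = 30239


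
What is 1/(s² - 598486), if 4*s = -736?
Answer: -1/564630 ≈ -1.7711e-6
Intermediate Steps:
s = -184 (s = (¼)*(-736) = -184)
1/(s² - 598486) = 1/((-184)² - 598486) = 1/(33856 - 598486) = 1/(-564630) = -1/564630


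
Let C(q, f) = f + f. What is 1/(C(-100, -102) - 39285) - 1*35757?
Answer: -1412008174/39489 ≈ -35757.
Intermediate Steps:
C(q, f) = 2*f
1/(C(-100, -102) - 39285) - 1*35757 = 1/(2*(-102) - 39285) - 1*35757 = 1/(-204 - 39285) - 35757 = 1/(-39489) - 35757 = -1/39489 - 35757 = -1412008174/39489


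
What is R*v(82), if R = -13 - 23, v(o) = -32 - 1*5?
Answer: 1332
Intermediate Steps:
v(o) = -37 (v(o) = -32 - 5 = -37)
R = -36
R*v(82) = -36*(-37) = 1332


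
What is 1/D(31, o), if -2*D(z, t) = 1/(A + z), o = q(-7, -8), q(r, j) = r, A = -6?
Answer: -50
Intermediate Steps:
o = -7
D(z, t) = -1/(2*(-6 + z))
1/D(31, o) = 1/(-1/(-12 + 2*31)) = 1/(-1/(-12 + 62)) = 1/(-1/50) = -50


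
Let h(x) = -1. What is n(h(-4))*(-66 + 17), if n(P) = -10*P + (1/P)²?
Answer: -539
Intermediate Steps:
n(P) = P⁻² - 10*P (n(P) = -10*P + (1/P)² = -10*P + P⁻² = P⁻² - 10*P)
n(h(-4))*(-66 + 17) = ((-1)⁻² - 10*(-1))*(-66 + 17) = (1 + 10)*(-49) = 11*(-49) = -539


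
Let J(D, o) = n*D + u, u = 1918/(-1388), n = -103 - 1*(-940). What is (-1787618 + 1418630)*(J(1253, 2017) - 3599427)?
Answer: 326584482594522/347 ≈ 9.4117e+11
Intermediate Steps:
n = 837 (n = -103 + 940 = 837)
u = -959/694 (u = 1918*(-1/1388) = -959/694 ≈ -1.3818)
J(D, o) = -959/694 + 837*D (J(D, o) = 837*D - 959/694 = -959/694 + 837*D)
(-1787618 + 1418630)*(J(1253, 2017) - 3599427) = (-1787618 + 1418630)*((-959/694 + 837*1253) - 3599427) = -368988*((-959/694 + 1048761) - 3599427) = -368988*(727839175/694 - 3599427) = -368988*(-1770163163/694) = 326584482594522/347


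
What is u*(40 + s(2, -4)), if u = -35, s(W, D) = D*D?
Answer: -1960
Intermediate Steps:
s(W, D) = D²
u*(40 + s(2, -4)) = -35*(40 + (-4)²) = -35*(40 + 16) = -35*56 = -1960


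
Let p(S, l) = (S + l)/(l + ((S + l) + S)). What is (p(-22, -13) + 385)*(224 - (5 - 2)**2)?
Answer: 165765/2 ≈ 82883.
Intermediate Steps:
p(S, l) = (S + l)/(2*S + 2*l) (p(S, l) = (S + l)/(l + (l + 2*S)) = (S + l)/(2*S + 2*l))
(p(-22, -13) + 385)*(224 - (5 - 2)**2) = (1/2 + 385)*(224 - (5 - 2)**2) = 771*(224 - 1*3**2)/2 = 771*(224 - 1*9)/2 = 771*(224 - 9)/2 = (771/2)*215 = 165765/2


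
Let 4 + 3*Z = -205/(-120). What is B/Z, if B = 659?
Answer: -47448/55 ≈ -862.69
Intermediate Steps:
Z = -55/72 (Z = -4/3 + (-205/(-120))/3 = -4/3 + (-205*(-1/120))/3 = -4/3 + (⅓)*(41/24) = -4/3 + 41/72 = -55/72 ≈ -0.76389)
B/Z = 659/(-55/72) = 659*(-72/55) = -47448/55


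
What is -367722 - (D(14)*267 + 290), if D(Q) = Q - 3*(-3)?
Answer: -374153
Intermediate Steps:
D(Q) = 9 + Q (D(Q) = Q + 9 = 9 + Q)
-367722 - (D(14)*267 + 290) = -367722 - ((9 + 14)*267 + 290) = -367722 - (23*267 + 290) = -367722 - (6141 + 290) = -367722 - 1*6431 = -367722 - 6431 = -374153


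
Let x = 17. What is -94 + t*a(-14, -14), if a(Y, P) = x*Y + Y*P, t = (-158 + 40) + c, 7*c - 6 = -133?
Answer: 5624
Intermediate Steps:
c = -127/7 (c = 6/7 + (⅐)*(-133) = 6/7 - 19 = -127/7 ≈ -18.143)
t = -953/7 (t = (-158 + 40) - 127/7 = -118 - 127/7 = -953/7 ≈ -136.14)
a(Y, P) = 17*Y + P*Y (a(Y, P) = 17*Y + Y*P = 17*Y + P*Y)
-94 + t*a(-14, -14) = -94 - (-1906)*(17 - 14) = -94 - (-1906)*3 = -94 - 953/7*(-42) = -94 + 5718 = 5624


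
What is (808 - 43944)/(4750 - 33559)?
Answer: 43136/28809 ≈ 1.4973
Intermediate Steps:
(808 - 43944)/(4750 - 33559) = -43136/(-28809) = -43136*(-1/28809) = 43136/28809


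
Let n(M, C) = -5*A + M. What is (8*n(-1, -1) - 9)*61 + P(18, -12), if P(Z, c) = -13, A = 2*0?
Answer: -1050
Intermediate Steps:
A = 0
n(M, C) = M (n(M, C) = -5*0 + M = 0 + M = M)
(8*n(-1, -1) - 9)*61 + P(18, -12) = (8*(-1) - 9)*61 - 13 = (-8 - 9)*61 - 13 = -17*61 - 13 = -1037 - 13 = -1050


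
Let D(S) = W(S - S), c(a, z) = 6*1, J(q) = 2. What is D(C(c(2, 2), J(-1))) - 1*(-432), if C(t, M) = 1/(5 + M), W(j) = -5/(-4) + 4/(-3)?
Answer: 5183/12 ≈ 431.92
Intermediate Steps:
c(a, z) = 6
W(j) = -1/12 (W(j) = -5*(-1/4) + 4*(-1/3) = 5/4 - 4/3 = -1/12)
D(S) = -1/12
D(C(c(2, 2), J(-1))) - 1*(-432) = -1/12 - 1*(-432) = -1/12 + 432 = 5183/12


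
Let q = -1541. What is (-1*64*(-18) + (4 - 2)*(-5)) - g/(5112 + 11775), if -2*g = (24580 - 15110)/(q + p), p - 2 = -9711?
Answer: 43391145553/37995750 ≈ 1142.0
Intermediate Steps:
p = -9709 (p = 2 - 9711 = -9709)
g = 947/2250 (g = -(24580 - 15110)/(2*(-1541 - 9709)) = -4735/(-11250) = -4735*(-1)/11250 = -½*(-947/1125) = 947/2250 ≈ 0.42089)
(-1*64*(-18) + (4 - 2)*(-5)) - g/(5112 + 11775) = (-1*64*(-18) + (4 - 2)*(-5)) - 947/(2250*(5112 + 11775)) = (-64*(-18) + 2*(-5)) - 947/(2250*16887) = (1152 - 10) - 947/(2250*16887) = 1142 - 1*947/37995750 = 1142 - 947/37995750 = 43391145553/37995750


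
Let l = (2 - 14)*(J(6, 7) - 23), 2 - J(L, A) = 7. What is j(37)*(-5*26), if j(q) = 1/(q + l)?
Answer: -130/373 ≈ -0.34853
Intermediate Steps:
J(L, A) = -5 (J(L, A) = 2 - 1*7 = 2 - 7 = -5)
l = 336 (l = (2 - 14)*(-5 - 23) = -12*(-28) = 336)
j(q) = 1/(336 + q) (j(q) = 1/(q + 336) = 1/(336 + q))
j(37)*(-5*26) = (-5*26)/(336 + 37) = -130/373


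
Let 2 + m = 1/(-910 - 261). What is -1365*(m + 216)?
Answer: -342059445/1171 ≈ -2.9211e+5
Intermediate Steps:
m = -2343/1171 (m = -2 + 1/(-910 - 261) = -2 + 1/(-1171) = -2 - 1/1171 = -2343/1171 ≈ -2.0009)
-1365*(m + 216) = -1365*(-2343/1171 + 216) = -1365*250593/1171 = -342059445/1171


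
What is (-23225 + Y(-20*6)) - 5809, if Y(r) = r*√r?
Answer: -29034 - 240*I*√30 ≈ -29034.0 - 1314.5*I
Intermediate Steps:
Y(r) = r^(3/2)
(-23225 + Y(-20*6)) - 5809 = (-23225 + (-20*6)^(3/2)) - 5809 = (-23225 + (-120)^(3/2)) - 5809 = (-23225 - 240*I*√30) - 5809 = -29034 - 240*I*√30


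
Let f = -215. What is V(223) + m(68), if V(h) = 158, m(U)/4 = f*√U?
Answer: 158 - 1720*√17 ≈ -6933.7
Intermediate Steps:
m(U) = -860*√U (m(U) = 4*(-215*√U) = -860*√U)
V(223) + m(68) = 158 - 1720*√17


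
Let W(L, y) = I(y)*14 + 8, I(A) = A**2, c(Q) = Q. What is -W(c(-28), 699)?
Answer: -6840422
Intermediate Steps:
W(L, y) = 8 + 14*y**2 (W(L, y) = y**2*14 + 8 = 14*y**2 + 8 = 8 + 14*y**2)
-W(c(-28), 699) = -(8 + 14*699**2) = -(8 + 14*488601) = -(8 + 6840414) = -1*6840422 = -6840422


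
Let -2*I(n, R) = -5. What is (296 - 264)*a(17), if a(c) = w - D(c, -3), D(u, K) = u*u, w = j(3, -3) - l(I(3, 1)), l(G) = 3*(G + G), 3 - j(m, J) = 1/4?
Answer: -9640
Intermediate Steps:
I(n, R) = 5/2 (I(n, R) = -1/2*(-5) = 5/2)
j(m, J) = 11/4 (j(m, J) = 3 - 1/4 = 11/4)
l(G) = 6*G (l(G) = 3*(2*G) = 6*G)
w = -49/4 (w = 11/4 - 6*5/2 = 11/4 - 1*15 = 11/4 - 15 = -49/4 ≈ -12.250)
D(u, K) = u**2
a(c) = -49/4 - c**2
(296 - 264)*a(17) = (296 - 264)*(-49/4 - 1*17**2) = 32*(-49/4 - 1*289) = 32*(-49/4 - 289) = 32*(-1205/4) = -9640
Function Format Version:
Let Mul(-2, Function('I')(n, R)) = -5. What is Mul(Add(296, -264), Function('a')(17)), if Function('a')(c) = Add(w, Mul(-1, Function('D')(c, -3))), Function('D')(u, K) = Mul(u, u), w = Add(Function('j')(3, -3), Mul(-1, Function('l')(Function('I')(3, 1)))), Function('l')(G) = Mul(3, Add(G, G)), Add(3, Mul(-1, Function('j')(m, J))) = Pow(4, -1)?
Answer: -9640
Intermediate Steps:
Function('I')(n, R) = Rational(5, 2) (Function('I')(n, R) = Mul(Rational(-1, 2), -5) = Rational(5, 2))
Function('j')(m, J) = Rational(11, 4) (Function('j')(m, J) = Add(3, Mul(-1, Pow(4, -1))) = Add(3, Mul(-1, Rational(1, 4))) = Add(3, Rational(-1, 4)) = Rational(11, 4))
Function('l')(G) = Mul(6, G) (Function('l')(G) = Mul(3, Mul(2, G)) = Mul(6, G))
w = Rational(-49, 4) (w = Add(Rational(11, 4), Mul(-1, Mul(6, Rational(5, 2)))) = Add(Rational(11, 4), Mul(-1, 15)) = Add(Rational(11, 4), -15) = Rational(-49, 4) ≈ -12.250)
Function('D')(u, K) = Pow(u, 2)
Function('a')(c) = Add(Rational(-49, 4), Mul(-1, Pow(c, 2)))
Mul(Add(296, -264), Function('a')(17)) = Mul(Add(296, -264), Add(Rational(-49, 4), Mul(-1, Pow(17, 2)))) = Mul(32, Add(Rational(-49, 4), Mul(-1, 289))) = Mul(32, Add(Rational(-49, 4), -289)) = Mul(32, Rational(-1205, 4)) = -9640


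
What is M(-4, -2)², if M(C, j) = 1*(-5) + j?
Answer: 49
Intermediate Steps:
M(C, j) = -5 + j
M(-4, -2)² = (-5 - 2)² = (-7)² = 49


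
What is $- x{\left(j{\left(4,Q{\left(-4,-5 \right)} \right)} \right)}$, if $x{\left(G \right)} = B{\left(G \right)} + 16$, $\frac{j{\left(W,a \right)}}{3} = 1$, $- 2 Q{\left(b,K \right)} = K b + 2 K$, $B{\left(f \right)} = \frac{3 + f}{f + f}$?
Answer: $-17$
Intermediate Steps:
$B{\left(f \right)} = \frac{3 + f}{2 f}$
$Q{\left(b,K \right)} = - K - \frac{K b}{2}$ ($Q{\left(b,K \right)} = - \frac{K b + 2 K}{2} = - \frac{2 K + K b}{2} = - K - \frac{K b}{2}$)
$j{\left(W,a \right)} = 3$ ($j{\left(W,a \right)} = 3 \cdot 1 = 3$)
$x{\left(G \right)} = 16 + \frac{3 + G}{2 G}$ ($x{\left(G \right)} = \frac{3 + G}{2 G} + 16 = 16 + \frac{3 + G}{2 G}$)
$- x{\left(j{\left(4,Q{\left(-4,-5 \right)} \right)} \right)} = - \frac{3 \left(1 + 11 \cdot 3\right)}{2 \cdot 3} = - \frac{3 \left(1 + 33\right)}{2 \cdot 3} = - \frac{3 \cdot 34}{2 \cdot 3} = \left(-1\right) 17 = -17$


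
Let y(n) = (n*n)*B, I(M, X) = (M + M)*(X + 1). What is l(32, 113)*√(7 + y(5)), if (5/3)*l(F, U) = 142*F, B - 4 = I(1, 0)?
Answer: 13632*√157/5 ≈ 34162.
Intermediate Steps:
I(M, X) = 2*M*(1 + X) (I(M, X) = (2*M)*(1 + X) = 2*M*(1 + X))
B = 6 (B = 4 + 2*1*(1 + 0) = 4 + 2*1*1 = 4 + 2 = 6)
l(F, U) = 426*F/5 (l(F, U) = 3*(142*F)/5 = 426*F/5)
y(n) = 6*n² (y(n) = (n*n)*6 = n²*6 = 6*n²)
l(32, 113)*√(7 + y(5)) = ((426/5)*32)*√(7 + 6*5²) = 13632*√(7 + 6*25)/5 = 13632*√(7 + 150)/5 = 13632*√157/5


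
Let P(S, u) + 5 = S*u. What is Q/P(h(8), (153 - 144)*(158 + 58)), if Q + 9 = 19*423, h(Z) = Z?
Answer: 8028/15547 ≈ 0.51637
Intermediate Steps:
P(S, u) = -5 + S*u
Q = 8028 (Q = -9 + 19*423 = -9 + 8037 = 8028)
Q/P(h(8), (153 - 144)*(158 + 58)) = 8028/(-5 + 8*((153 - 144)*(158 + 58))) = 8028/(-5 + 8*(9*216)) = 8028/(-5 + 8*1944) = 8028/(-5 + 15552) = 8028/15547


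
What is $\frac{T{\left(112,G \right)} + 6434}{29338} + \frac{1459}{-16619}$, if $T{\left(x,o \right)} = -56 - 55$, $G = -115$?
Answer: $\frac{62277795}{487568222} \approx 0.12773$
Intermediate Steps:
$T{\left(x,o \right)} = -111$
$\frac{T{\left(112,G \right)} + 6434}{29338} + \frac{1459}{-16619} = \frac{-111 + 6434}{29338} + \frac{1459}{-16619} = 6323 \cdot \frac{1}{29338} + 1459 \left(- \frac{1}{16619}\right) = \frac{6323}{29338} - \frac{1459}{16619} = \frac{62277795}{487568222}$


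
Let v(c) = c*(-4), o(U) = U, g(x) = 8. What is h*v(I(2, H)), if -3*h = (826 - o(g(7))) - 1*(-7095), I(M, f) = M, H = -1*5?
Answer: 63304/3 ≈ 21101.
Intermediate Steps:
H = -5
h = -7913/3 (h = -((826 - 1*8) - 1*(-7095))/3 = -((826 - 8) + 7095)/3 = -(818 + 7095)/3 = -⅓*7913 = -7913/3 ≈ -2637.7)
v(c) = -4*c
h*v(I(2, H)) = -(-31652)*2/3 = -7913/3*(-8) = 63304/3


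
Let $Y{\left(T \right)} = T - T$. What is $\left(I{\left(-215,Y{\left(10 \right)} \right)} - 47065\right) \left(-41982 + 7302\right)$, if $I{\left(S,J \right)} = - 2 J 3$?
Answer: $1632214200$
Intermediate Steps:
$Y{\left(T \right)} = 0$
$I{\left(S,J \right)} = - 6 J$
$\left(I{\left(-215,Y{\left(10 \right)} \right)} - 47065\right) \left(-41982 + 7302\right) = \left(\left(-6\right) 0 - 47065\right) \left(-41982 + 7302\right) = \left(0 - 47065\right) \left(-34680\right) = \left(-47065\right) \left(-34680\right) = 1632214200$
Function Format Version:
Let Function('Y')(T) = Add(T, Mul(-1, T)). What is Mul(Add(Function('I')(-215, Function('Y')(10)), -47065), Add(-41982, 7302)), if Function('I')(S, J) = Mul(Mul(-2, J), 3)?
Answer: 1632214200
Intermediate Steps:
Function('Y')(T) = 0
Function('I')(S, J) = Mul(-6, J)
Mul(Add(Function('I')(-215, Function('Y')(10)), -47065), Add(-41982, 7302)) = Mul(Add(Mul(-6, 0), -47065), Add(-41982, 7302)) = Mul(Add(0, -47065), -34680) = Mul(-47065, -34680) = 1632214200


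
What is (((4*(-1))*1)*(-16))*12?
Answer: 768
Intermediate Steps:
(((4*(-1))*1)*(-16))*12 = (-4*1*(-16))*12 = -4*(-16)*12 = 64*12 = 768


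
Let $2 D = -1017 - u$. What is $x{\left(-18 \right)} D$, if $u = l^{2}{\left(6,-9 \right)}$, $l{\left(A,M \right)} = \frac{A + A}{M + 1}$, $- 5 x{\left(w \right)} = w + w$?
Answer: $- \frac{36693}{10} \approx -3669.3$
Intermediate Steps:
$x{\left(w \right)} = - \frac{2 w}{5}$ ($x{\left(w \right)} = - \frac{w + w}{5} = - \frac{2 w}{5}$)
$l{\left(A,M \right)} = \frac{2 A}{1 + M}$
$u = \frac{9}{4}$ ($u = \left(2 \cdot 6 \frac{1}{1 - 9}\right)^{2} = \left(2 \cdot 6 \frac{1}{-8}\right)^{2} = \left(2 \cdot 6 \left(- \frac{1}{8}\right)\right)^{2} = \left(- \frac{3}{2}\right)^{2} = \frac{9}{4} \approx 2.25$)
$D = - \frac{4077}{8}$ ($D = \frac{-1017 - \frac{9}{4}}{2} = \frac{1}{2} \left(- \frac{4077}{4}\right) = - \frac{4077}{8} \approx -509.63$)
$x{\left(-18 \right)} D = \left(- \frac{2}{5}\right) \left(-18\right) \left(- \frac{4077}{8}\right) = \frac{36}{5} \left(- \frac{4077}{8}\right) = - \frac{36693}{10}$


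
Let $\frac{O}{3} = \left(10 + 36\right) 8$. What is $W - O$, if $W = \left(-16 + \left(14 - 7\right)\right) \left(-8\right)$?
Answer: $-1032$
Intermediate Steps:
$W = 72$ ($W = \left(-16 + 7\right) \left(-8\right) = \left(-9\right) \left(-8\right) = 72$)
$O = 1104$ ($O = 3 \left(10 + 36\right) 8 = 3 \cdot 46 \cdot 8 = 3 \cdot 368 = 1104$)
$W - O = 72 - 1104 = -1032$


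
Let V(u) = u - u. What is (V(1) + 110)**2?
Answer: 12100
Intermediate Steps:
V(u) = 0
(V(1) + 110)**2 = (0 + 110)**2 = 110**2 = 12100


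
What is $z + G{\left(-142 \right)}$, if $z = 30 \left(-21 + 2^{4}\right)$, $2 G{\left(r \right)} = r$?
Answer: $-221$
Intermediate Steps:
$G{\left(r \right)} = \frac{r}{2}$
$z = -150$ ($z = 30 \left(-21 + 16\right) = 30 \left(-5\right) = -150$)
$z + G{\left(-142 \right)} = -150 + \frac{1}{2} \left(-142\right) = -150 - 71 = -221$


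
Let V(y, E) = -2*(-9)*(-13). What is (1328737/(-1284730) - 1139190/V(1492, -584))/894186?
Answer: 18759495439/3446362739340 ≈ 0.0054433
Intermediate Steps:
V(y, E) = -234 (V(y, E) = 18*(-13) = -234)
(1328737/(-1284730) - 1139190/V(1492, -584))/894186 = (1328737/(-1284730) - 1139190/(-234))/894186 = (1328737*(-1/1284730) - 1139190*(-1/234))*(1/894186) = (-1328737/1284730 + 14605/3)*(1/894186) = (18759495439/3854190)*(1/894186) = 18759495439/3446362739340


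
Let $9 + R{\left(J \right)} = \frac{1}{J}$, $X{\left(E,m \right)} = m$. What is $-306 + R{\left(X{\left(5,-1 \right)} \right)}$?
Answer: $-316$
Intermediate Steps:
$R{\left(J \right)} = -9 + \frac{1}{J}$
$-306 + R{\left(X{\left(5,-1 \right)} \right)} = -306 - \left(9 - \frac{1}{-1}\right) = -306 - 10 = -316$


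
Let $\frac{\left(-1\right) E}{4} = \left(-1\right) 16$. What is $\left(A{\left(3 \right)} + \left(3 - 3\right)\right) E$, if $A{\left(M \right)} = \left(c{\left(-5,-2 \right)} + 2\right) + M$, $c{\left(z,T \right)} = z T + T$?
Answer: $832$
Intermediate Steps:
$c{\left(z,T \right)} = T + T z$ ($c{\left(z,T \right)} = T z + T = T + T z$)
$A{\left(M \right)} = 10 + M$ ($A{\left(M \right)} = \left(- 2 \left(1 - 5\right) + 2\right) + M = \left(\left(-2\right) \left(-4\right) + 2\right) + M = \left(8 + 2\right) + M = 10 + M$)
$E = 64$ ($E = - 4 \left(\left(-1\right) 16\right) = \left(-4\right) \left(-16\right) = 64$)
$\left(A{\left(3 \right)} + \left(3 - 3\right)\right) E = \left(\left(10 + 3\right) + \left(3 - 3\right)\right) 64 = \left(13 + \left(3 - 3\right)\right) 64 = \left(13 + 0\right) 64 = 13 \cdot 64 = 832$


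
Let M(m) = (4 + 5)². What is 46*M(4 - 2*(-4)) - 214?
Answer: 3512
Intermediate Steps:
M(m) = 81 (M(m) = 9² = 81)
46*M(4 - 2*(-4)) - 214 = 46*81 - 214 = 3726 - 214 = 3512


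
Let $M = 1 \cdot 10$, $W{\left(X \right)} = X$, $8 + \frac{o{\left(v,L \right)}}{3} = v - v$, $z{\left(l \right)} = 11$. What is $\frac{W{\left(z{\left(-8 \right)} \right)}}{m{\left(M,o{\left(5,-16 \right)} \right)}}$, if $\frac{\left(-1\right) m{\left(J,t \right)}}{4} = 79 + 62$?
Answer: $- \frac{11}{564} \approx -0.019504$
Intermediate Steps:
$o{\left(v,L \right)} = -24$ ($o{\left(v,L \right)} = -24 + 3 \left(v - v\right) = -24 + 3 \cdot 0 = -24 + 0 = -24$)
$M = 10$
$m{\left(J,t \right)} = -564$ ($m{\left(J,t \right)} = - 4 \left(79 + 62\right) = \left(-4\right) 141 = -564$)
$\frac{W{\left(z{\left(-8 \right)} \right)}}{m{\left(M,o{\left(5,-16 \right)} \right)}} = \frac{11}{-564} = 11 \left(- \frac{1}{564}\right) = - \frac{11}{564}$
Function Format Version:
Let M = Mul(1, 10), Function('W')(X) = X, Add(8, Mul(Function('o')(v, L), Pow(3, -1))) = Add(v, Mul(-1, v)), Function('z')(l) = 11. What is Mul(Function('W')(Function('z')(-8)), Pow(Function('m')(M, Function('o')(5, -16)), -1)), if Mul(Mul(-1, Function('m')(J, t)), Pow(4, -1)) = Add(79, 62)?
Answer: Rational(-11, 564) ≈ -0.019504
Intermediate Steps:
Function('o')(v, L) = -24 (Function('o')(v, L) = Add(-24, Mul(3, Add(v, Mul(-1, v)))) = Add(-24, Mul(3, 0)) = Add(-24, 0) = -24)
M = 10
Function('m')(J, t) = -564 (Function('m')(J, t) = Mul(-4, Add(79, 62)) = Mul(-4, 141) = -564)
Mul(Function('W')(Function('z')(-8)), Pow(Function('m')(M, Function('o')(5, -16)), -1)) = Mul(11, Pow(-564, -1)) = Mul(11, Rational(-1, 564)) = Rational(-11, 564)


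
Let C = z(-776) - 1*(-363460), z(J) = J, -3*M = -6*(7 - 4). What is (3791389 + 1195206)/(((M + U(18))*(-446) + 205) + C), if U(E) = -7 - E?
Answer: 4986595/371363 ≈ 13.428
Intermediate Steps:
M = 6 (M = -(-2)*(7 - 4) = -(-2)*3 = -⅓*(-18) = 6)
C = 362684 (C = -776 - 1*(-363460) = -776 + 363460 = 362684)
(3791389 + 1195206)/(((M + U(18))*(-446) + 205) + C) = (3791389 + 1195206)/(((6 + (-7 - 1*18))*(-446) + 205) + 362684) = 4986595/(((6 + (-7 - 18))*(-446) + 205) + 362684) = 4986595/(((6 - 25)*(-446) + 205) + 362684) = 4986595/((-19*(-446) + 205) + 362684) = 4986595/((8474 + 205) + 362684) = 4986595/(8679 + 362684) = 4986595/371363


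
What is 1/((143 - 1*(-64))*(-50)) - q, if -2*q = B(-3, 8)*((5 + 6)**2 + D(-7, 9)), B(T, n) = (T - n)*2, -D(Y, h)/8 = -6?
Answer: -19240651/10350 ≈ -1859.0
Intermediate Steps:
D(Y, h) = 48 (D(Y, h) = -8*(-6) = 48)
B(T, n) = -2*n + 2*T
q = 1859 (q = -(-2*8 + 2*(-3))*((5 + 6)**2 + 48)/2 = -(-16 - 6)*(11**2 + 48)/2 = -(-11)*(121 + 48) = -(-11)*169 = -1/2*(-3718) = 1859)
1/((143 - 1*(-64))*(-50)) - q = 1/((143 - 1*(-64))*(-50)) - 1*1859 = 1/((143 + 64)*(-50)) - 1859 = 1/(207*(-50)) - 1859 = 1/(-10350) - 1859 = -1/10350 - 1859 = -19240651/10350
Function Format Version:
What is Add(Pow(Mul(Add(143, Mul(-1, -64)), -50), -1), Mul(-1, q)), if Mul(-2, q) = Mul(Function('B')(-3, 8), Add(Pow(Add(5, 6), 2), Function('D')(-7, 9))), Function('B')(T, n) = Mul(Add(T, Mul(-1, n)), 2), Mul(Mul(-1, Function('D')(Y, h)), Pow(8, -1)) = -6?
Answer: Rational(-19240651, 10350) ≈ -1859.0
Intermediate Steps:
Function('D')(Y, h) = 48 (Function('D')(Y, h) = Mul(-8, -6) = 48)
Function('B')(T, n) = Add(Mul(-2, n), Mul(2, T))
q = 1859 (q = Mul(Rational(-1, 2), Mul(Add(Mul(-2, 8), Mul(2, -3)), Add(Pow(Add(5, 6), 2), 48))) = Mul(Rational(-1, 2), Mul(Add(-16, -6), Add(Pow(11, 2), 48))) = Mul(Rational(-1, 2), Mul(-22, Add(121, 48))) = Mul(Rational(-1, 2), Mul(-22, 169)) = Mul(Rational(-1, 2), -3718) = 1859)
Add(Pow(Mul(Add(143, Mul(-1, -64)), -50), -1), Mul(-1, q)) = Add(Pow(Mul(Add(143, Mul(-1, -64)), -50), -1), Mul(-1, 1859)) = Add(Pow(Mul(Add(143, 64), -50), -1), -1859) = Add(Pow(Mul(207, -50), -1), -1859) = Add(Pow(-10350, -1), -1859) = Add(Rational(-1, 10350), -1859) = Rational(-19240651, 10350)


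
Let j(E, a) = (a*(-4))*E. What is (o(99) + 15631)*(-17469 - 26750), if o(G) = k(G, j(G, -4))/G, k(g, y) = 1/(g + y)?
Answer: -115163535913832/166617 ≈ -6.9119e+8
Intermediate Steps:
j(E, a) = -4*E*a (j(E, a) = (-4*a)*E = -4*E*a)
o(G) = 1/(17*G²) (o(G) = 1/((G - 4*G*(-4))*G) = 1/((G + 16*G)*G) = 1/(((17*G))*G) = (1/(17*G))/G = 1/(17*G²))
(o(99) + 15631)*(-17469 - 26750) = ((1/17)/99² + 15631)*(-17469 - 26750) = ((1/17)*(1/9801) + 15631)*(-44219) = (1/166617 + 15631)*(-44219) = (2604390328/166617)*(-44219) = -115163535913832/166617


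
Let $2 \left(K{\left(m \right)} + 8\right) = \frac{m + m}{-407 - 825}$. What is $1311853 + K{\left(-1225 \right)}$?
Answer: $\frac{230884895}{176} \approx 1.3118 \cdot 10^{6}$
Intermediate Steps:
$K{\left(m \right)} = -8 - \frac{m}{1232}$ ($K{\left(m \right)} = -8 + \frac{\left(m + m\right) \frac{1}{-407 - 825}}{2} = -8 + \frac{2 m \frac{1}{-1232}}{2} = -8 + \frac{2 m \left(- \frac{1}{1232}\right)}{2} = -8 + \frac{\left(- \frac{1}{616}\right) m}{2} = -8 - \frac{m}{1232}$)
$1311853 + K{\left(-1225 \right)} = 1311853 - \frac{1233}{176} = \frac{230884895}{176}$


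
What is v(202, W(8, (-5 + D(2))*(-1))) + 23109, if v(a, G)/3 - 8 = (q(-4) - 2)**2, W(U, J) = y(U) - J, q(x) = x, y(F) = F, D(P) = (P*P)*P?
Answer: 23241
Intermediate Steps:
D(P) = P**3 (D(P) = P**2*P = P**3)
W(U, J) = U - J
v(a, G) = 132 (v(a, G) = 24 + 3*(-4 - 2)**2 = 24 + 3*(-6)**2 = 24 + 3*36 = 24 + 108 = 132)
v(202, W(8, (-5 + D(2))*(-1))) + 23109 = 132 + 23109 = 23241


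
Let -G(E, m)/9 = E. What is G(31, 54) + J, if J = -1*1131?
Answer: -1410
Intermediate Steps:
G(E, m) = -9*E
J = -1131
G(31, 54) + J = -9*31 - 1131 = -279 - 1131 = -1410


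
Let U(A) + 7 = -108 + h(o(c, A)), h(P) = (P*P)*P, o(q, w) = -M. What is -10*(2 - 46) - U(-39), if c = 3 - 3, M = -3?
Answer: 528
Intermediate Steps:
c = 0
o(q, w) = 3 (o(q, w) = -1*(-3) = 3)
h(P) = P³ (h(P) = P²*P = P³)
U(A) = -88 (U(A) = -7 + (-108 + 3³) = -7 + (-108 + 27) = -7 - 81 = -88)
-10*(2 - 46) - U(-39) = -10*(2 - 46) - 1*(-88) = -10*(-44) + 88 = 440 + 88 = 528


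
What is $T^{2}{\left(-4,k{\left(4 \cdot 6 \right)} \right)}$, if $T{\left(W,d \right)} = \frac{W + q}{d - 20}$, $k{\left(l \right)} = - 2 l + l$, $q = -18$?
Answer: $\frac{1}{4} \approx 0.25$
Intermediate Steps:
$k{\left(l \right)} = - l$
$T{\left(W,d \right)} = \frac{-18 + W}{-20 + d}$ ($T{\left(W,d \right)} = \frac{W - 18}{d - 20} = \frac{-18 + W}{-20 + d}$)
$T^{2}{\left(-4,k{\left(4 \cdot 6 \right)} \right)} = \left(\frac{-18 - 4}{-20 - 4 \cdot 6}\right)^{2} = \left(\frac{1}{-20 - 24} \left(-22\right)\right)^{2} = \left(\frac{1}{-44} \left(-22\right)\right)^{2} = \left(\left(- \frac{1}{44}\right) \left(-22\right)\right)^{2} = \left(\frac{1}{2}\right)^{2} = \frac{1}{4}$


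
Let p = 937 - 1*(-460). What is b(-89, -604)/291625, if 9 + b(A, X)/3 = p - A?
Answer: 4431/291625 ≈ 0.015194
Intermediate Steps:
p = 1397 (p = 937 + 460 = 1397)
b(A, X) = 4164 - 3*A (b(A, X) = -27 + 3*(1397 - A) = -27 + (4191 - 3*A) = 4164 - 3*A)
b(-89, -604)/291625 = (4164 - 3*(-89))/291625 = (4164 + 267)*(1/291625) = 4431*(1/291625) = 4431/291625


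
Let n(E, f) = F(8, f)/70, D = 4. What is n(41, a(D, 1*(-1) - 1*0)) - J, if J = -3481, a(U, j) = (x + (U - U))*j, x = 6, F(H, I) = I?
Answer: 121832/35 ≈ 3480.9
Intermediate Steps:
a(U, j) = 6*j (a(U, j) = (6 + (U - U))*j = (6 + 0)*j = 6*j)
n(E, f) = f/70
n(41, a(D, 1*(-1) - 1*0)) - J = (6*(1*(-1) - 1*0))/70 - 1*(-3481) = (6*(-1 + 0))/70 + 3481 = (6*(-1))/70 + 3481 = (1/70)*(-6) + 3481 = -3/35 + 3481 = 121832/35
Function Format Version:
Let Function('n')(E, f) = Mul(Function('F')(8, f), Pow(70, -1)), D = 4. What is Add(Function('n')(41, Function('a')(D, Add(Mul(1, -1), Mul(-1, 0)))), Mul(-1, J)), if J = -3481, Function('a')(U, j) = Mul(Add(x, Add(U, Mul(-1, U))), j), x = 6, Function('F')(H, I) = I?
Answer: Rational(121832, 35) ≈ 3480.9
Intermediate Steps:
Function('a')(U, j) = Mul(6, j) (Function('a')(U, j) = Mul(Add(6, Add(U, Mul(-1, U))), j) = Mul(Add(6, 0), j) = Mul(6, j))
Function('n')(E, f) = Mul(Rational(1, 70), f) (Function('n')(E, f) = Mul(f, Pow(70, -1)) = Mul(f, Rational(1, 70)) = Mul(Rational(1, 70), f))
Add(Function('n')(41, Function('a')(D, Add(Mul(1, -1), Mul(-1, 0)))), Mul(-1, J)) = Add(Mul(Rational(1, 70), Mul(6, Add(Mul(1, -1), Mul(-1, 0)))), Mul(-1, -3481)) = Add(Mul(Rational(1, 70), Mul(6, Add(-1, 0))), 3481) = Add(Mul(Rational(1, 70), Mul(6, -1)), 3481) = Add(Mul(Rational(1, 70), -6), 3481) = Add(Rational(-3, 35), 3481) = Rational(121832, 35)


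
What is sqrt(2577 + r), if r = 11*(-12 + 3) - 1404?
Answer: sqrt(1074) ≈ 32.772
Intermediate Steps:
r = -1503 (r = 11*(-9) - 1404 = -99 - 1404 = -1503)
sqrt(2577 + r) = sqrt(2577 - 1503) = sqrt(1074)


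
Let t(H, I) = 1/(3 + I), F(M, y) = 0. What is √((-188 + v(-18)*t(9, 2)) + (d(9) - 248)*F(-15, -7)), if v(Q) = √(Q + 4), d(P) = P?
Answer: √(-4700 + 5*I*√14)/5 ≈ 0.027289 + 13.711*I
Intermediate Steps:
v(Q) = √(4 + Q)
√((-188 + v(-18)*t(9, 2)) + (d(9) - 248)*F(-15, -7)) = √((-188 + √(4 - 18)/(3 + 2)) + (9 - 248)*0) = √((-188 + √(-14)/5) - 239*0) = √((-188 + (I*√14)*(⅕)) + 0) = √((-188 + I*√14/5) + 0) = √(-188 + I*√14/5)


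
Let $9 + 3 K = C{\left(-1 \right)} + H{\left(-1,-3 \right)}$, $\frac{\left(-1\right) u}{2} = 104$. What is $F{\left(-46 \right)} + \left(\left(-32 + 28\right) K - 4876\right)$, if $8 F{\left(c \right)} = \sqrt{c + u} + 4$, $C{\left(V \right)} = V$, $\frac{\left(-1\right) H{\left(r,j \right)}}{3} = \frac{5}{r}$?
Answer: $- \frac{29293}{6} + \frac{i \sqrt{254}}{8} \approx -4882.2 + 1.9922 i$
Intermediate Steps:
$u = -208$ ($u = \left(-2\right) 104 = -208$)
$H{\left(r,j \right)} = - \frac{15}{r}$ ($H{\left(r,j \right)} = - 3 \frac{5}{r} = - \frac{15}{r}$)
$K = \frac{5}{3}$ ($K = -3 + \frac{-1 - \frac{15}{-1}}{3} = -3 + \frac{-1 - -15}{3} = -3 + \frac{-1 + 15}{3} = -3 + \frac{1}{3} \cdot 14 = -3 + \frac{14}{3} = \frac{5}{3} \approx 1.6667$)
$F{\left(c \right)} = \frac{1}{2} + \frac{\sqrt{-208 + c}}{8}$ ($F{\left(c \right)} = \frac{\sqrt{c - 208} + 4}{8} = \frac{\sqrt{-208 + c} + 4}{8} = \frac{4 + \sqrt{-208 + c}}{8} = \frac{1}{2} + \frac{\sqrt{-208 + c}}{8}$)
$F{\left(-46 \right)} + \left(\left(-32 + 28\right) K - 4876\right) = \left(\frac{1}{2} + \frac{\sqrt{-208 - 46}}{8}\right) - \left(4876 - \left(-32 + 28\right) \frac{5}{3}\right) = \left(\frac{1}{2} + \frac{\sqrt{-254}}{8}\right) - \frac{14648}{3} = \left(\frac{1}{2} + \frac{i \sqrt{254}}{8}\right) - \frac{14648}{3} = - \frac{29293}{6} + \frac{i \sqrt{254}}{8}$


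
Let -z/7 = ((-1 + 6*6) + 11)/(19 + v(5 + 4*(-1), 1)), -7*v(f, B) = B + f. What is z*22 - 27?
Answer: -53125/131 ≈ -405.53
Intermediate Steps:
v(f, B) = -B/7 - f/7 (v(f, B) = -(B + f)/7 = -B/7 - f/7)
z = -2254/131 (z = -7*((-1 + 6*6) + 11)/(19 + (-⅐*1 - (5 + 4*(-1))/7)) = -7*((-1 + 36) + 11)/(19 + (-⅐ - (5 - 4)/7)) = -7*(35 + 11)/(19 + (-⅐ - ⅐*1)) = -322/(19 + (-⅐ - ⅐)) = -322/(19 - 2/7) = -322/131/7 = -322*7/131 = -7*322/131 = -2254/131 ≈ -17.206)
z*22 - 27 = -2254/131*22 - 27 = -49588/131 - 27 = -53125/131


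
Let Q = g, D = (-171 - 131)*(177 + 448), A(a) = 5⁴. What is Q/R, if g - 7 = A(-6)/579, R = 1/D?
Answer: -882972500/579 ≈ -1.5250e+6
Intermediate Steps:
A(a) = 625
D = -188750 (D = -302*625 = -188750)
R = -1/188750 (R = 1/(-188750) = -1/188750 ≈ -5.2980e-6)
g = 4678/579 (g = 7 + 625/579 = 4678/579 ≈ 8.0795)
Q = 4678/579 ≈ 8.0795
Q/R = 4678/(579*(-1/188750)) = (4678/579)*(-188750) = -882972500/579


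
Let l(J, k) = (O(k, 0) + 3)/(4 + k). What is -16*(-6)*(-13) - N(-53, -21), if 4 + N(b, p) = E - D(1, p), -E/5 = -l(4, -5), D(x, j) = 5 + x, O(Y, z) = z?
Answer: -1223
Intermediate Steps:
l(J, k) = 3/(4 + k) (l(J, k) = (0 + 3)/(4 + k) = 3/(4 + k))
E = -15 (E = -(-5)*3/(4 - 5) = -(-5)*3/(-1) = -(-5)*3*(-1) = -(-5)*(-3) = -5*3 = -15)
N(b, p) = -25 (N(b, p) = -4 + (-15 - (5 + 1)) = -4 + (-15 - 1*6) = -4 + (-15 - 6) = -4 - 21 = -25)
-16*(-6)*(-13) - N(-53, -21) = -16*(-6)*(-13) - 1*(-25) = 96*(-13) + 25 = -1248 + 25 = -1223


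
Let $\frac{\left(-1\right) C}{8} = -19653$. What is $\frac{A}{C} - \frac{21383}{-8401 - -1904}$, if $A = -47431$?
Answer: $\frac{3053761585}{1021484328} \approx 2.9895$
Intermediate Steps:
$C = 157224$ ($C = \left(-8\right) \left(-19653\right) = 157224$)
$\frac{A}{C} - \frac{21383}{-8401 - -1904} = - \frac{47431}{157224} - \frac{21383}{-8401 - -1904} = \left(-47431\right) \frac{1}{157224} - \frac{21383}{-8401 + 1904} = - \frac{47431}{157224} - \frac{21383}{-6497} = - \frac{47431}{157224} - - \frac{21383}{6497} = - \frac{47431}{157224} + \frac{21383}{6497} = \frac{3053761585}{1021484328}$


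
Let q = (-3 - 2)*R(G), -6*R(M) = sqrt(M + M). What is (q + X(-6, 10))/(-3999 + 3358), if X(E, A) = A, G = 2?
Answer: -35/1923 ≈ -0.018201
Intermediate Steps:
R(M) = -sqrt(2)*sqrt(M)/6 (R(M) = -sqrt(M + M)/6 = -sqrt(2)*sqrt(M)/6)
q = 5/3 (q = (-3 - 2)*(-sqrt(2)*sqrt(2)/6) = -5*(-1/3) = 5/3 ≈ 1.6667)
(q + X(-6, 10))/(-3999 + 3358) = (5/3 + 10)/(-3999 + 3358) = (35/3)/(-641) = (35/3)*(-1/641) = -35/1923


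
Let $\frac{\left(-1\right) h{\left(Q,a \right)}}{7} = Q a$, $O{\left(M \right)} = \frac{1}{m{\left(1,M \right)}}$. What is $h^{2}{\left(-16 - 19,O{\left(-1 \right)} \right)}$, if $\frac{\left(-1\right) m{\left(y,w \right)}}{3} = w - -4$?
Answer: $\frac{60025}{81} \approx 741.05$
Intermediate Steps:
$m{\left(y,w \right)} = -12 - 3 w$ ($m{\left(y,w \right)} = - 3 \left(w - -4\right) = - 3 \left(w + 4\right) = - 3 \left(4 + w\right) = -12 - 3 w$)
$O{\left(M \right)} = \frac{1}{-12 - 3 M}$
$h{\left(Q,a \right)} = - 7 Q a$
$h^{2}{\left(-16 - 19,O{\left(-1 \right)} \right)} = \left(- 7 \left(-16 - 19\right) \left(- \frac{1}{12 + 3 \left(-1\right)}\right)\right)^{2} = \left(- 7 \left(-16 - 19\right) \left(- \frac{1}{12 - 3}\right)\right)^{2} = \left(\left(-7\right) \left(-35\right) \left(- \frac{1}{9}\right)\right)^{2} = \left(- \frac{245}{9}\right)^{2} = \frac{60025}{81}$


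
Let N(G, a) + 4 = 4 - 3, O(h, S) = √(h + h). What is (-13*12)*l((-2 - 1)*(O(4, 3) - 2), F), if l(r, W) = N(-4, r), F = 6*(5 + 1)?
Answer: 468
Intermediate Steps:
O(h, S) = √2*√h (O(h, S) = √(2*h) = √2*√h)
F = 36 (F = 6*6 = 36)
N(G, a) = -3 (N(G, a) = -4 + (4 - 3) = -4 + 1 = -3)
l(r, W) = -3
(-13*12)*l((-2 - 1)*(O(4, 3) - 2), F) = -13*12*(-3) = -156*(-3) = 468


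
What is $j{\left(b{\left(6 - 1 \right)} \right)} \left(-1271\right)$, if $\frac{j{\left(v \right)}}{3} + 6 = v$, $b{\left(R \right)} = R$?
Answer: $3813$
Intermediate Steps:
$j{\left(v \right)} = -18 + 3 v$
$j{\left(b{\left(6 - 1 \right)} \right)} \left(-1271\right) = \left(-18 + 3 \left(6 - 1\right)\right) \left(-1271\right) = \left(-18 + 3 \cdot 5\right) \left(-1271\right) = \left(-18 + 15\right) \left(-1271\right) = \left(-3\right) \left(-1271\right) = 3813$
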